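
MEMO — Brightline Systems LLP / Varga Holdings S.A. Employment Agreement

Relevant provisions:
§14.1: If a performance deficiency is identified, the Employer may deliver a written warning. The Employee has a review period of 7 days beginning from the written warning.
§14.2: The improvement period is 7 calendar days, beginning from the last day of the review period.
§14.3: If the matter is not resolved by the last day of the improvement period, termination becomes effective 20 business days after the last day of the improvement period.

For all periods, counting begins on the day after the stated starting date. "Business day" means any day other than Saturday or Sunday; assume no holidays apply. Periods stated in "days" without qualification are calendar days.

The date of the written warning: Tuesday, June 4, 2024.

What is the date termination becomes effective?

July 16, 2024

The last day of the review period: June 4, 2024 + 7 days = June 11, 2024.
The last day of the improvement period: 7 calendar days after June 11, 2024 is June 18, 2024.
The date termination becomes effective: counting 20 business days from Tuesday, June 18, 2024 (Jun 19, Jun 20, Jun 21, Jun 24, …, Jul 12, Jul 15, Jul 16, skipping weekends) reaches Tuesday, July 16, 2024.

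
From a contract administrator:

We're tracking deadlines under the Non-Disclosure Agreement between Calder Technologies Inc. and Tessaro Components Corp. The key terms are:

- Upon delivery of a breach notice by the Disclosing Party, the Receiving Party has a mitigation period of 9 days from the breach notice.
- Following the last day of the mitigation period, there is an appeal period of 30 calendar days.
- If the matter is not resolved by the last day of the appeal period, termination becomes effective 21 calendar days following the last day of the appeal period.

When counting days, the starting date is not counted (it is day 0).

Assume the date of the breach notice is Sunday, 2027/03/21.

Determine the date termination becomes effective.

The last day of the mitigation period: 9 calendar days after 2027/03/21 is 2027/03/30.
The last day of the appeal period: 2027/03/30 + 30 days = 2027/04/29.
The date termination becomes effective: 21 calendar days after 2027/04/29 is 2027/05/20.

2027/05/20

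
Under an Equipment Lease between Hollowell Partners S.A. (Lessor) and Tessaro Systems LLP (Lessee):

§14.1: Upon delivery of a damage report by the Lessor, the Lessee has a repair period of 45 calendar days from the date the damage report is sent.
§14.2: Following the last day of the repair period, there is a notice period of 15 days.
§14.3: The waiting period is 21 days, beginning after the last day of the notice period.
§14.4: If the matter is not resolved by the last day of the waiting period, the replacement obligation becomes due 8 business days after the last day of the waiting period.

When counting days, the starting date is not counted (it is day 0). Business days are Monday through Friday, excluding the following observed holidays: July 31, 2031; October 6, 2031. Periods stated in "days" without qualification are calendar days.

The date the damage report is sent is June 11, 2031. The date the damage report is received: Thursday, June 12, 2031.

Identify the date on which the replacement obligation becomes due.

Adding 45 calendar days to June 11, 2031 gives July 26, 2031, which is the last day of the repair period.
Adding 15 calendar days to July 26, 2031 gives August 10, 2031, which is the last day of the notice period.
The last day of the waiting period: 21 calendar days after August 10, 2031 is August 31, 2031.
The date on which the replacement obligation becomes due: counting 8 business days from Sunday, August 31, 2031 (Sep 1, Sep 2, Sep 3, Sep 4, Sep 5, Sep 8, Sep 9, Sep 10, skipping weekends) reaches Wednesday, September 10, 2031.

September 10, 2031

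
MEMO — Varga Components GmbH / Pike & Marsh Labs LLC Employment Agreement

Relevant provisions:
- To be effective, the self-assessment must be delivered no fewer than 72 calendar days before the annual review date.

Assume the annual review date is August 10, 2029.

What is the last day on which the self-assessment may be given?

August 10, 2029 minus 72 days is May 30, 2029.

May 30, 2029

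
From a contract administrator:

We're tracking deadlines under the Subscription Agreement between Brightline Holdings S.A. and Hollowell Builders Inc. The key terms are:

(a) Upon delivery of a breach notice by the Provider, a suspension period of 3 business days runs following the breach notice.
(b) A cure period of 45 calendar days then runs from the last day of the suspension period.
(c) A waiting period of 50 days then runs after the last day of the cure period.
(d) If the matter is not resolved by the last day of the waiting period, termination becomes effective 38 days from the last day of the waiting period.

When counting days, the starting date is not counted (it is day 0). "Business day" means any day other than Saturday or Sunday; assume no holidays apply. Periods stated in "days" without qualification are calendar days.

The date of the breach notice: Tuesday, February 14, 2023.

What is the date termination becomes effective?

June 30, 2023

The last day of the suspension period: counting 3 business days from Tuesday, February 14, 2023 (Feb 15, Feb 16, Feb 17, skipping weekends) reaches Friday, February 17, 2023.
The last day of the cure period: February 17, 2023 + 45 days = April 3, 2023.
Adding 50 calendar days to April 3, 2023 gives May 23, 2023, which is the last day of the waiting period.
Adding 38 calendar days to May 23, 2023 gives June 30, 2023, which is the date termination becomes effective.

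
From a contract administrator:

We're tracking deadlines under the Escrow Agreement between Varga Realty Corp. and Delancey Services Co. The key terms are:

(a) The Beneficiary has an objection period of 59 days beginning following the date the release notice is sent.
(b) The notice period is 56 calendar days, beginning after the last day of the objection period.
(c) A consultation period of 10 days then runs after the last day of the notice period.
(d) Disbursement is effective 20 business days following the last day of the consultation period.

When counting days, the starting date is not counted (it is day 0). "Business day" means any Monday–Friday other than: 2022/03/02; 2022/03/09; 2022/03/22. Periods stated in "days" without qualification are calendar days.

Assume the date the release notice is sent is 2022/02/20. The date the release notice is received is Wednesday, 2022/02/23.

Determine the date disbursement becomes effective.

2022/07/22

The last day of the objection period: 2022/02/20 + 59 days = 2022/04/20.
The last day of the notice period: 56 calendar days after 2022/04/20 is 2022/06/15.
Adding 10 calendar days to 2022/06/15 gives 2022/06/25, which is the last day of the consultation period.
The date disbursement becomes effective: counting 20 business days from Saturday, 2022/06/25 (Jun 27, Jun 28, Jun 29, Jun 30, …, Jul 20, Jul 21, Jul 22, skipping weekends) reaches Friday, 2022/07/22.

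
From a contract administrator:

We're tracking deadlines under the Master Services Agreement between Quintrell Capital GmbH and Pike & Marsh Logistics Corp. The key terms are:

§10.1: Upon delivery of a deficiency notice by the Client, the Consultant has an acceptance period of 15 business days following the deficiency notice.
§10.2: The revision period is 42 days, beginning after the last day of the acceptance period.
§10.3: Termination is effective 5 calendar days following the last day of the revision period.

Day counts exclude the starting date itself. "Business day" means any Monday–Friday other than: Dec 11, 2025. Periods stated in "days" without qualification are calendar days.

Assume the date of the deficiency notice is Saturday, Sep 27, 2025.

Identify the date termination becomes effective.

Dec 3, 2025

The last day of the acceptance period: counting 15 business days from Saturday, Sep 27, 2025 (Sep 29, Sep 30, Oct 1, Oct 2, …, Oct 15, Oct 16, Oct 17, skipping weekends) reaches Friday, Oct 17, 2025.
The last day of the revision period: 42 calendar days after Oct 17, 2025 is Nov 28, 2025.
The date termination becomes effective: Nov 28, 2025 + 5 days = Dec 3, 2025.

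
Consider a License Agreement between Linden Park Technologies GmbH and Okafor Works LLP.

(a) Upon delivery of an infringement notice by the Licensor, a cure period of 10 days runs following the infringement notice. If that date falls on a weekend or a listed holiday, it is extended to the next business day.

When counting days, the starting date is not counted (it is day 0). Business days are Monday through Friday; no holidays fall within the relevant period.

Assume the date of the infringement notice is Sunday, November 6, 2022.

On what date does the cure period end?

Adding 10 calendar days to November 6, 2022 gives November 16, 2022, which is the last day of the cure period. November 16, 2022 is a Wednesday, so no roll-forward applies.

November 16, 2022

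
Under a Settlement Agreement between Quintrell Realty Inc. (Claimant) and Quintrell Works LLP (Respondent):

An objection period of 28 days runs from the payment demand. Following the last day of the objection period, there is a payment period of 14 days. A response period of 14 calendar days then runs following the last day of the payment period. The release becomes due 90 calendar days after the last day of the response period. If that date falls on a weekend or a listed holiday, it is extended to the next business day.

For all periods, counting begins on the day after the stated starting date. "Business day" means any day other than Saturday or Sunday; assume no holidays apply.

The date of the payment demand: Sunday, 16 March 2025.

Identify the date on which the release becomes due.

The last day of the objection period: 16 March 2025 + 28 days = 13 April 2025.
Adding 14 calendar days to 13 April 2025 gives 27 April 2025, which is the last day of the payment period.
Adding 14 calendar days to 27 April 2025 gives 11 May 2025, which is the last day of the response period.
The date on which the release becomes due: 11 May 2025 + 90 days = 9 August 2025. That falls on a Saturday, so it rolls to the next business day, Monday, 11 August 2025.

11 August 2025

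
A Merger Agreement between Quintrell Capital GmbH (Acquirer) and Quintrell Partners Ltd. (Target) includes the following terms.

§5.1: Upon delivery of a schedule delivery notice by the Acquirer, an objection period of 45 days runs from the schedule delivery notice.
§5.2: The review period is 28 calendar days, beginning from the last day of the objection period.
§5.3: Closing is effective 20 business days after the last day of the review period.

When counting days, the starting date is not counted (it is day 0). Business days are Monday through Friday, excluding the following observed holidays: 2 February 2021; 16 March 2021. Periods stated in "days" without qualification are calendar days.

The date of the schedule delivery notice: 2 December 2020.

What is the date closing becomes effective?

The last day of the objection period: 45 calendar days after 2 December 2020 is 16 January 2021.
The last day of the review period: 16 January 2021 + 28 days = 13 February 2021.
The date closing becomes effective: 20 business days after Saturday, 13 February 2021, skipping weekends — Feb 15, Feb 16, Feb 17, Feb 18, …, Mar 10, Mar 11, Mar 12 — lands on Friday, 12 March 2021.

12 March 2021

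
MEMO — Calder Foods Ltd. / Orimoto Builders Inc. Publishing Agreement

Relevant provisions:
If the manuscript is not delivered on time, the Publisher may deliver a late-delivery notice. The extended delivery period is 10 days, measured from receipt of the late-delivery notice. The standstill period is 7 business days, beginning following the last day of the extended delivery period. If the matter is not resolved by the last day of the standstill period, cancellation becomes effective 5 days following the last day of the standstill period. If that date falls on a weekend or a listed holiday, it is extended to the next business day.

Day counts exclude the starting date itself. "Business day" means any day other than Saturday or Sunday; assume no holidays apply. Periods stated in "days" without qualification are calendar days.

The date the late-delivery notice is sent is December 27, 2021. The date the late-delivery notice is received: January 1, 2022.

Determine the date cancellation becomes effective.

January 25, 2022

The last day of the extended delivery period: 10 calendar days after January 1, 2022 is January 11, 2022.
The last day of the standstill period: counting 7 business days from Tuesday, January 11, 2022 (Jan 12, Jan 13, Jan 14, Jan 17, Jan 18, Jan 19, Jan 20, skipping weekends) reaches Thursday, January 20, 2022.
Adding 5 calendar days to January 20, 2022 gives January 25, 2022, which is the date cancellation becomes effective. January 25, 2022 is a Tuesday, so no roll-forward applies.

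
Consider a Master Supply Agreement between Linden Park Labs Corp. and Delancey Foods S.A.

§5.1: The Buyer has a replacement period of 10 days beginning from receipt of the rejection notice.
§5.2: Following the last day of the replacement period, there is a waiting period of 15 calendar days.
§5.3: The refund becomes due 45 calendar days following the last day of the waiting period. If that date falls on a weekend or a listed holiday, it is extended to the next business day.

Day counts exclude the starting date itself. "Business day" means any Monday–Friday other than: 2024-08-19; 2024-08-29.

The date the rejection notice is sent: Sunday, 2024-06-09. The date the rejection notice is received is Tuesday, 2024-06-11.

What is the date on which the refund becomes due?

Adding 10 calendar days to 2024-06-11 gives 2024-06-21, which is the last day of the replacement period.
Adding 15 calendar days to 2024-06-21 gives 2024-07-06, which is the last day of the waiting period.
The date on which the refund becomes due: 45 calendar days after 2024-07-06 is 2024-08-20. 2024-08-20 is a Tuesday and is not a listed holiday, so no roll-forward applies.

2024-08-20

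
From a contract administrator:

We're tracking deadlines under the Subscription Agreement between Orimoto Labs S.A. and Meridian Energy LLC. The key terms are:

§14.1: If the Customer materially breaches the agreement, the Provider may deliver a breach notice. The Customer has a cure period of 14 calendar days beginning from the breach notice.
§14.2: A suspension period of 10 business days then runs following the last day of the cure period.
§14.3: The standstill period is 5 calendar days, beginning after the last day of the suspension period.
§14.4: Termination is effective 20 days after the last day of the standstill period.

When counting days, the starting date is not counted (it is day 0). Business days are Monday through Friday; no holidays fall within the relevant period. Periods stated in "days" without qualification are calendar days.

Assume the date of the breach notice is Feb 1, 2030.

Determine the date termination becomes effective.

Mar 26, 2030

The last day of the cure period: 14 calendar days after Feb 1, 2030 is Feb 15, 2030.
The last day of the suspension period: counting 10 business days from Friday, Feb 15, 2030 (Feb 18, Feb 19, Feb 20, Feb 21, Feb 22, Feb 25, Feb 26, Feb 27, Feb 28, Mar 1, skipping weekends) reaches Friday, Mar 1, 2030.
The last day of the standstill period: 5 calendar days after Mar 1, 2030 is Mar 6, 2030.
Adding 20 calendar days to Mar 6, 2030 gives Mar 26, 2030, which is the date termination becomes effective.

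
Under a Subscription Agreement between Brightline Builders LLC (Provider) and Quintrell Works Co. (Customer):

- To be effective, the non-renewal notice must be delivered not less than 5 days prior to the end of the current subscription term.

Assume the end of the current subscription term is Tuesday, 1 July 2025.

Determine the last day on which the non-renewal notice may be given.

Counting back 5 calendar days from 1 July 2025 gives 26 June 2025.

26 June 2025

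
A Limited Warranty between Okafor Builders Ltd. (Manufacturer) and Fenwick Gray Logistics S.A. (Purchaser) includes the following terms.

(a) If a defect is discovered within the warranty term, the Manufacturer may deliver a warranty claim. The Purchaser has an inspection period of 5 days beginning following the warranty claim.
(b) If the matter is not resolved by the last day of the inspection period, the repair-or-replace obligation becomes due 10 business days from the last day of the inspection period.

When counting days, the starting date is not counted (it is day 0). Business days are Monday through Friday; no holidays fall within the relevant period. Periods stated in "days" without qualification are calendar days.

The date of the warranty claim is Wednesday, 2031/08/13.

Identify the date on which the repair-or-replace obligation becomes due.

The last day of the inspection period: 5 calendar days after 2031/08/13 is 2031/08/18.
The date on which the repair-or-replace obligation becomes due: 10 business days after Monday, 2031/08/18, skipping weekends — Aug 19, Aug 20, Aug 21, Aug 22, Aug 25, Aug 26, Aug 27, Aug 28, Aug 29, Sep 1 — lands on Monday, 2031/09/01.

2031/09/01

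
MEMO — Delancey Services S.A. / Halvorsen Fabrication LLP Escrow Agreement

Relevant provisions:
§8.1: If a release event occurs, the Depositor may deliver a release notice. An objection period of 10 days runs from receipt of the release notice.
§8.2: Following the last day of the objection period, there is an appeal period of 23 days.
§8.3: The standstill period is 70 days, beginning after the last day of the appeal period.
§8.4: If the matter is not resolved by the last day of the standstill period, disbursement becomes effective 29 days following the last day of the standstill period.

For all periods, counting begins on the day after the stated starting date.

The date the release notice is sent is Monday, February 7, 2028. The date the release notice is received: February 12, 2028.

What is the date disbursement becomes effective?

June 23, 2028

The last day of the objection period: 10 calendar days after February 12, 2028 is February 22, 2028.
The last day of the appeal period: February 22, 2028 + 23 days = March 16, 2028.
Adding 70 calendar days to March 16, 2028 gives May 25, 2028, which is the last day of the standstill period.
Adding 29 calendar days to May 25, 2028 gives June 23, 2028, which is the date disbursement becomes effective.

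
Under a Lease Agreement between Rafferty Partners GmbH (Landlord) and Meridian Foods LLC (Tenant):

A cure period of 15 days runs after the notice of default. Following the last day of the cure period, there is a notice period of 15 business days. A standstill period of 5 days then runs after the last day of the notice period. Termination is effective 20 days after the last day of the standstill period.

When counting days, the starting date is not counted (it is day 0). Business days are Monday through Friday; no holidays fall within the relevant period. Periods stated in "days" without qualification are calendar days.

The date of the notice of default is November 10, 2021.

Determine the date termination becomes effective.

The last day of the cure period: November 10, 2021 + 15 days = November 25, 2021.
From Thursday, November 25, 2021, 15 business days (Nov 26, Nov 29, Nov 30, Dec 1, …, Dec 14, Dec 15, Dec 16, skipping weekends) brings us to Thursday, December 16, 2021, which is the last day of the notice period.
The last day of the standstill period: December 16, 2021 + 5 days = December 21, 2021.
The date termination becomes effective: 20 calendar days after December 21, 2021 is January 10, 2022.

January 10, 2022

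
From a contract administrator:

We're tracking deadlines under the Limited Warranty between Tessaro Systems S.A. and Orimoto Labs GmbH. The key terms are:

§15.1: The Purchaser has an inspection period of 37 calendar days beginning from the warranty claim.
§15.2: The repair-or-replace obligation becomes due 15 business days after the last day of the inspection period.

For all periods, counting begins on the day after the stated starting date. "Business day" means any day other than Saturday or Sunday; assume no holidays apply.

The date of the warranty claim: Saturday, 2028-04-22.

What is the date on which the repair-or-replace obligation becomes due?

Adding 37 calendar days to 2028-04-22 gives 2028-05-29, which is the last day of the inspection period.
From Monday, 2028-05-29, 15 business days (May 30, May 31, Jun 1, Jun 2, …, Jun 15, Jun 16, Jun 19, skipping weekends) brings us to Monday, 2028-06-19, which is the date on which the repair-or-replace obligation becomes due.

2028-06-19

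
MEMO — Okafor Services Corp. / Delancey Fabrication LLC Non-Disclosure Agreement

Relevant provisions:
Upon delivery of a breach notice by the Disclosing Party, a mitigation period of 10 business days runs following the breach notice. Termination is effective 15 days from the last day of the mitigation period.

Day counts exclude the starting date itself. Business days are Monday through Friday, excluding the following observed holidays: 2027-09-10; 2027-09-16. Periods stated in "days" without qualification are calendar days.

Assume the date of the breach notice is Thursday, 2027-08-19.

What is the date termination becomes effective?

The last day of the mitigation period: 10 business days after Thursday, 2027-08-19, skipping weekends — Aug 20, Aug 23, Aug 24, Aug 25, Aug 26, Aug 27, Aug 30, Aug 31, Sep 1, Sep 2 — lands on Thursday, 2027-09-02.
Adding 15 calendar days to 2027-09-02 gives 2027-09-17, which is the date termination becomes effective.

2027-09-17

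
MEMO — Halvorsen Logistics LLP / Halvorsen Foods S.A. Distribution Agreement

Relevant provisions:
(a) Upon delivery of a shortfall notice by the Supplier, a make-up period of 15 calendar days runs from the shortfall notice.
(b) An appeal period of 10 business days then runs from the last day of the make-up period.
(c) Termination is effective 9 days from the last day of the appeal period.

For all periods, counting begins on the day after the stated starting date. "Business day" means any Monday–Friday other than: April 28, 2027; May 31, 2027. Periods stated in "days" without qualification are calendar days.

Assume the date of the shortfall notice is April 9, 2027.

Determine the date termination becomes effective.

May 19, 2027

Adding 15 calendar days to April 9, 2027 gives April 24, 2027, which is the last day of the make-up period.
The last day of the appeal period: counting 10 business days from Saturday, April 24, 2027 (Apr 26, Apr 27, Apr 29, Apr 30, May 3, May 4, May 5, May 6, May 7, May 10, skipping weekends and the listed holiday on Apr 28) reaches Monday, May 10, 2027.
The date termination becomes effective: 9 calendar days after May 10, 2027 is May 19, 2027.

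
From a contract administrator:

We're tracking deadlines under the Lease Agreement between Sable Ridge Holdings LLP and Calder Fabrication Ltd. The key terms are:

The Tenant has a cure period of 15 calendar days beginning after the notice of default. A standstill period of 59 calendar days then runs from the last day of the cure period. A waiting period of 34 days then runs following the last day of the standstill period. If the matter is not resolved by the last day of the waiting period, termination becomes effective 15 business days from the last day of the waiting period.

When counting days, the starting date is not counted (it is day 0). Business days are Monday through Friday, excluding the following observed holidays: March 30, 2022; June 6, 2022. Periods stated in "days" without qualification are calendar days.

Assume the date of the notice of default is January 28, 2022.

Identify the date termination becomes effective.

The last day of the cure period: 15 calendar days after January 28, 2022 is February 12, 2022.
The last day of the standstill period: February 12, 2022 + 59 days = April 12, 2022.
The last day of the waiting period: April 12, 2022 + 34 days = May 16, 2022.
The date termination becomes effective: 15 business days after Monday, May 16, 2022, skipping weekends and the listed holiday on Jun 6 — May 17, May 18, May 19, May 20, …, Jun 2, Jun 3, Jun 7 — lands on Tuesday, June 7, 2022.

June 7, 2022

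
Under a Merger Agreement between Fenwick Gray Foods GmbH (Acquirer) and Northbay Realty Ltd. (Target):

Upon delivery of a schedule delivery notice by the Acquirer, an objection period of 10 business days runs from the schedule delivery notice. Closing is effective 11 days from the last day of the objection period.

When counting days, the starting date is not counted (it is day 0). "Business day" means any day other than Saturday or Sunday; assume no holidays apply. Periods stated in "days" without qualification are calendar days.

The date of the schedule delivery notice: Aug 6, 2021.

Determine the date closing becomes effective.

Aug 31, 2021

The last day of the objection period: counting 10 business days from Friday, Aug 6, 2021 (Aug 9, Aug 10, Aug 11, Aug 12, Aug 13, Aug 16, Aug 17, Aug 18, Aug 19, Aug 20, skipping weekends) reaches Friday, Aug 20, 2021.
Adding 11 calendar days to Aug 20, 2021 gives Aug 31, 2021, which is the date closing becomes effective.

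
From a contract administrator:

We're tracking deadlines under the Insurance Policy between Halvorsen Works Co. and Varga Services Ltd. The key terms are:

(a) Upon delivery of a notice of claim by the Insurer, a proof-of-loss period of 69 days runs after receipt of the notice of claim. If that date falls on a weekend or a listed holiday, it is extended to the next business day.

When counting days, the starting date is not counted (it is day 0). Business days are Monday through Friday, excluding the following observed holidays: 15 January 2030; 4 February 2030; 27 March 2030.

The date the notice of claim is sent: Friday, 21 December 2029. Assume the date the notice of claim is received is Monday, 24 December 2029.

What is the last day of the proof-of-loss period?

4 March 2030

The last day of the proof-of-loss period: 24 December 2029 + 69 days = 3 March 2030. That falls on a Sunday, so it rolls to the next business day, Monday, 4 March 2030.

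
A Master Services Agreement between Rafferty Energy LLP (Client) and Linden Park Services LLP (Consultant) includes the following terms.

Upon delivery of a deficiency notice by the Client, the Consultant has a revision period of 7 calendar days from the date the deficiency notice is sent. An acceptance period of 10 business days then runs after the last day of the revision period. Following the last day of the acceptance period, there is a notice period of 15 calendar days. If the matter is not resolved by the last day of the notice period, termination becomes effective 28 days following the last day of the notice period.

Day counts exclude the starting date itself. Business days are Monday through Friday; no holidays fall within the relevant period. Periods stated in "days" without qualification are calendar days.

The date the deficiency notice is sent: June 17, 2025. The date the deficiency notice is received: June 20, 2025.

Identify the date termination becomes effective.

August 20, 2025

The last day of the revision period: June 17, 2025 + 7 days = June 24, 2025.
The last day of the acceptance period: 10 business days after Tuesday, June 24, 2025, skipping weekends — Jun 25, Jun 26, Jun 27, Jun 30, Jul 1, Jul 2, Jul 3, Jul 4, Jul 7, Jul 8 — lands on Tuesday, July 8, 2025.
Adding 15 calendar days to July 8, 2025 gives July 23, 2025, which is the last day of the notice period.
The date termination becomes effective: July 23, 2025 + 28 days = August 20, 2025.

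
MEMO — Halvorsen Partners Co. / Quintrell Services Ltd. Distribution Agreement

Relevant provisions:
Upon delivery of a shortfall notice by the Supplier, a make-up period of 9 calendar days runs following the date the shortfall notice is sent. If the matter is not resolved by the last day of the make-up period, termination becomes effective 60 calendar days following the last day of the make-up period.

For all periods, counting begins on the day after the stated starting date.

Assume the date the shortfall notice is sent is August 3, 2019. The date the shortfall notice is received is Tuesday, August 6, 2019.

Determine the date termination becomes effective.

The last day of the make-up period: August 3, 2019 + 9 days = August 12, 2019.
The date termination becomes effective: 60 calendar days after August 12, 2019 is October 11, 2019.

October 11, 2019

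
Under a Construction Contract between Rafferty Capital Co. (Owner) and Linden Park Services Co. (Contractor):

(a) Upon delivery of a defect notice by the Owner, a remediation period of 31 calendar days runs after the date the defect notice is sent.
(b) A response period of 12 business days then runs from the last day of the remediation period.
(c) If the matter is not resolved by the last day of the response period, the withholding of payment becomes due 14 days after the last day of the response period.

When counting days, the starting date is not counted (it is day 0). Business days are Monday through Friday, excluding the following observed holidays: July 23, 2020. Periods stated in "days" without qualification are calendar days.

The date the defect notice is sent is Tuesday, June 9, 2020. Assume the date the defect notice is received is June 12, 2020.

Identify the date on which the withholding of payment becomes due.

The last day of the remediation period: June 9, 2020 + 31 days = July 10, 2020.
From Friday, July 10, 2020, 12 business days (Jul 13, Jul 14, Jul 15, Jul 16, …, Jul 27, Jul 28, Jul 29, skipping weekends and the listed holiday on Jul 23) brings us to Wednesday, July 29, 2020, which is the last day of the response period.
The date on which the withholding of payment becomes due: July 29, 2020 + 14 days = August 12, 2020.

August 12, 2020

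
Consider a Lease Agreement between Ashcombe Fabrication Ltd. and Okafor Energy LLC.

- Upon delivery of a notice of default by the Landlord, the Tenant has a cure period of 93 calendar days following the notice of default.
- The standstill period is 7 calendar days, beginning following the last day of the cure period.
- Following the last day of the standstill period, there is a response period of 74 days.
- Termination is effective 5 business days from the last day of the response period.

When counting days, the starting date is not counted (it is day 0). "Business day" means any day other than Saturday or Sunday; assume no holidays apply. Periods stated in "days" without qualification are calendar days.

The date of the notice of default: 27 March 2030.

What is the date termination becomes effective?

24 September 2030

The last day of the cure period: 27 March 2030 + 93 days = 28 June 2030.
Adding 7 calendar days to 28 June 2030 gives 5 July 2030, which is the last day of the standstill period.
Adding 74 calendar days to 5 July 2030 gives 17 September 2030, which is the last day of the response period.
From Tuesday, 17 September 2030, 5 business days (Sep 18, Sep 19, Sep 20, Sep 23, Sep 24, skipping weekends) brings us to Tuesday, 24 September 2030, which is the date termination becomes effective.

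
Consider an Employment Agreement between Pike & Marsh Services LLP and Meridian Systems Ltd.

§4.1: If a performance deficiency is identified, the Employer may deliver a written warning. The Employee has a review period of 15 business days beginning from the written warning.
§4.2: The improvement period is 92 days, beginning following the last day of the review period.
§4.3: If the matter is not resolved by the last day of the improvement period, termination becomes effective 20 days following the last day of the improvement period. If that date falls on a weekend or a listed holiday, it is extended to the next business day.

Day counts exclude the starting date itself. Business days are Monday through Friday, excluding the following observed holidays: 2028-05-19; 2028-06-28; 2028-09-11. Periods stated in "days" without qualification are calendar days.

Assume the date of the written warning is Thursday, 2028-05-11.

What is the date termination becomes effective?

2028-09-22

The last day of the review period: counting 15 business days from Thursday, 2028-05-11 (May 12, May 15, May 16, May 17, …, May 31, Jun 1, Jun 2, skipping weekends and the listed holiday on May 19) reaches Friday, 2028-06-02.
The last day of the improvement period: 2028-06-02 + 92 days = 2028-09-02.
Adding 20 calendar days to 2028-09-02 gives 2028-09-22, which is the date termination becomes effective. 2028-09-22 is a Friday and is not a listed holiday, so no roll-forward applies.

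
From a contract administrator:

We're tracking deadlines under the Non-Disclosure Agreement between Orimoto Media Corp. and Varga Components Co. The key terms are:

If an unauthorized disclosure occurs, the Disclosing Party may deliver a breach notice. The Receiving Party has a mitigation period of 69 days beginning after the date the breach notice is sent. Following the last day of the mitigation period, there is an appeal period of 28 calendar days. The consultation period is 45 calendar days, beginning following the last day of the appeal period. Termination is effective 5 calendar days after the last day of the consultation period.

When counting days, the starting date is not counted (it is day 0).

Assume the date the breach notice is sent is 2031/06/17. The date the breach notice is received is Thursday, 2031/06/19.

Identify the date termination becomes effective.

Adding 69 calendar days to 2031/06/17 gives 2031/08/25, which is the last day of the mitigation period.
The last day of the appeal period: 28 calendar days after 2031/08/25 is 2031/09/22.
The last day of the consultation period: 2031/09/22 + 45 days = 2031/11/06.
Adding 5 calendar days to 2031/11/06 gives 2031/11/11, which is the date termination becomes effective.

2031/11/11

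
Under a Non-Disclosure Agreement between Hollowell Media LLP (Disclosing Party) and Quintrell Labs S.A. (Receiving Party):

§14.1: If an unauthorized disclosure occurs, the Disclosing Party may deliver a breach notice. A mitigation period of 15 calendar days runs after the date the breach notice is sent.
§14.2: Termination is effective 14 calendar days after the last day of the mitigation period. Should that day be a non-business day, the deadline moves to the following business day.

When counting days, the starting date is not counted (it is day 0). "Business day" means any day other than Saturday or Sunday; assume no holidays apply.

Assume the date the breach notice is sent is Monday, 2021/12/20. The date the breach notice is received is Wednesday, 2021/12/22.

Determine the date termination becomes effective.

Adding 15 calendar days to 2021/12/20 gives 2022/01/04, which is the last day of the mitigation period.
The date termination becomes effective: 14 calendar days after 2022/01/04 is 2022/01/18. 2022/01/18 is a Tuesday, so no roll-forward applies.

2022/01/18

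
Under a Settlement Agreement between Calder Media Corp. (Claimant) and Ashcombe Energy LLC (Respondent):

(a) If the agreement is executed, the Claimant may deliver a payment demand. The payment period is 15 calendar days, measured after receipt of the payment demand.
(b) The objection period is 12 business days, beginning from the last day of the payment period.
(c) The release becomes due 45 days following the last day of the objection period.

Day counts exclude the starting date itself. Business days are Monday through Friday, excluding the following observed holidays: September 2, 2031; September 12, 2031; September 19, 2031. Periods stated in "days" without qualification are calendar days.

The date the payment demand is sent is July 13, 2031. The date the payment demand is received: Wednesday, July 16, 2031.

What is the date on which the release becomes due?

October 2, 2031

The last day of the payment period: July 16, 2031 + 15 days = July 31, 2031.
The last day of the objection period: counting 12 business days from Thursday, July 31, 2031 (Aug 1, Aug 4, Aug 5, Aug 6, …, Aug 14, Aug 15, Aug 18, skipping weekends) reaches Monday, August 18, 2031.
The date on which the release becomes due: 45 calendar days after August 18, 2031 is October 2, 2031.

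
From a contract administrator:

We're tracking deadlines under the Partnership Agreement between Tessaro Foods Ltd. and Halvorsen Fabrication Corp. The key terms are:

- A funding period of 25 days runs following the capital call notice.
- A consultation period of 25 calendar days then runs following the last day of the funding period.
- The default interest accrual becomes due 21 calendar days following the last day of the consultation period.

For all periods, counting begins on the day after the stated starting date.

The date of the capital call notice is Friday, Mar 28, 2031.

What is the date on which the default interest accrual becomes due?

The last day of the funding period: 25 calendar days after Mar 28, 2031 is Apr 22, 2031.
The last day of the consultation period: Apr 22, 2031 + 25 days = May 17, 2031.
Adding 21 calendar days to May 17, 2031 gives Jun 7, 2031, which is the date on which the default interest accrual becomes due.

Jun 7, 2031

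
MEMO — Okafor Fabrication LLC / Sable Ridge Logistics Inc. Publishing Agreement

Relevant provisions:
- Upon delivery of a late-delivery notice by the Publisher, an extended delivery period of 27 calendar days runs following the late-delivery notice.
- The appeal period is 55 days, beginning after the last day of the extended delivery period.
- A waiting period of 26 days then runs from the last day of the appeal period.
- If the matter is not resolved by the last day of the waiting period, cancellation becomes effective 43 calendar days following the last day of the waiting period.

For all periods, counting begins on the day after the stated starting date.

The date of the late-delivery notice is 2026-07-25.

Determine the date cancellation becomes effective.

2026-12-23

The last day of the extended delivery period: 27 calendar days after 2026-07-25 is 2026-08-21.
Adding 55 calendar days to 2026-08-21 gives 2026-10-15, which is the last day of the appeal period.
The last day of the waiting period: 26 calendar days after 2026-10-15 is 2026-11-10.
The date cancellation becomes effective: 43 calendar days after 2026-11-10 is 2026-12-23.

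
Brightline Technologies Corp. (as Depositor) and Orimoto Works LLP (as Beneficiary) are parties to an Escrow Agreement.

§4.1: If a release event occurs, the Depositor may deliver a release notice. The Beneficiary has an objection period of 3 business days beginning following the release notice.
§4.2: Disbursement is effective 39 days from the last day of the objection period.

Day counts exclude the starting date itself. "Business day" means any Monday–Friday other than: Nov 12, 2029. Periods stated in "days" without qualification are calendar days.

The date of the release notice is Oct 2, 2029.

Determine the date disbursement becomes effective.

From Tuesday, Oct 2, 2029, 3 business days (Oct 3, Oct 4, Oct 5, skipping weekends) brings us to Friday, Oct 5, 2029, which is the last day of the objection period.
Adding 39 calendar days to Oct 5, 2029 gives Nov 13, 2029, which is the date disbursement becomes effective.

Nov 13, 2029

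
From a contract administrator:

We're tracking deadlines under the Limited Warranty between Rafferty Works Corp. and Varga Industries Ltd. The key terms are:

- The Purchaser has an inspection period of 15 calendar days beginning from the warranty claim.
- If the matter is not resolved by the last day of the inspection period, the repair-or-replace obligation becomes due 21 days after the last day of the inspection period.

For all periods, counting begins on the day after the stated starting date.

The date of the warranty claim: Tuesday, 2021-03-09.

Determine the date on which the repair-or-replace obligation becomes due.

2021-04-14

Adding 15 calendar days to 2021-03-09 gives 2021-03-24, which is the last day of the inspection period.
The date on which the repair-or-replace obligation becomes due: 2021-03-24 + 21 days = 2021-04-14.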